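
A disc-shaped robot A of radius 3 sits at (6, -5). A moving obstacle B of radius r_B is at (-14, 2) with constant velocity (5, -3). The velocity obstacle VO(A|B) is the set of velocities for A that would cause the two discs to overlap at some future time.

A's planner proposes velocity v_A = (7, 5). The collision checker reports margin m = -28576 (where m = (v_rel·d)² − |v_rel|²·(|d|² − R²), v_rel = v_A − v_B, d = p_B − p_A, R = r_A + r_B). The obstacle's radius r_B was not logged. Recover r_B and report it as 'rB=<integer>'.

m = -28576
d = (-20, 7);  v_rel = (2, 8),  |v_rel|² = 68
v_rel×d = (2)·(7) − (8)·(-20) = 174
since m = R²·68 − 174²:  R² = (30276 + -28576) / 68 = 25
R = √25 = 5  ⇒  r_B = 5 − 3 = 2

rB=2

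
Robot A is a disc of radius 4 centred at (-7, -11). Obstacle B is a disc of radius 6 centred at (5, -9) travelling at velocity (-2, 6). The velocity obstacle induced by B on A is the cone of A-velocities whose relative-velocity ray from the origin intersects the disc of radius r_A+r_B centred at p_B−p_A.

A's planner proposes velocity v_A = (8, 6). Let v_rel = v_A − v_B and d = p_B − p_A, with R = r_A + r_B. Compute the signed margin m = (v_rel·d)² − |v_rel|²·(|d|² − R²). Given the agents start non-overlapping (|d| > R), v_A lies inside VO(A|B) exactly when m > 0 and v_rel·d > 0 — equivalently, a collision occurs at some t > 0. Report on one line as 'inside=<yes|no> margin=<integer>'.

d = (12, 2),  |d|² = 148;  R = 4+6 = 10,  c = 148−10² = 48
v_rel = (10, 0),  |v_rel|² = 100;  v_rel·d = (10)·(12) + (0)·(2) = 120
100·t² − 240·t + 48 = 0  ⇒  m = 120² − 100·48 = 9600
m = 9600 > 0,  v_rel·d = 120 > 0  ⇒  inside

inside=yes margin=9600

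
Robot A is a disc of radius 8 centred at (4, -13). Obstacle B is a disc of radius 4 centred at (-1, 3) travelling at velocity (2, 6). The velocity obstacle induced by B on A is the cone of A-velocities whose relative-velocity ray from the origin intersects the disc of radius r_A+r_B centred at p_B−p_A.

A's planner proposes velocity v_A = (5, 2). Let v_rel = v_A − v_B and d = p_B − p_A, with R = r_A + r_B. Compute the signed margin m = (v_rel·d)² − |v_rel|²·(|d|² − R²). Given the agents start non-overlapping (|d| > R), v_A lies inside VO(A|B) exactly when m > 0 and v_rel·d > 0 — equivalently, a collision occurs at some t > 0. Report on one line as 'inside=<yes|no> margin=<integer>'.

d = (-5, 16),  |d|² = 281;  R = 8+4 = 12,  c = 281−12² = 137
v_rel = (3, -4),  |v_rel|² = 25;  v_rel·d = (3)·(-5) + (-4)·(16) = -79
25·t² + 158·t + 137 = 0  ⇒  m = (-79)² − 25·137 = 2816
m = 2816 > 0,  v_rel·d = -79 < 0  ⇒  outside

inside=no margin=2816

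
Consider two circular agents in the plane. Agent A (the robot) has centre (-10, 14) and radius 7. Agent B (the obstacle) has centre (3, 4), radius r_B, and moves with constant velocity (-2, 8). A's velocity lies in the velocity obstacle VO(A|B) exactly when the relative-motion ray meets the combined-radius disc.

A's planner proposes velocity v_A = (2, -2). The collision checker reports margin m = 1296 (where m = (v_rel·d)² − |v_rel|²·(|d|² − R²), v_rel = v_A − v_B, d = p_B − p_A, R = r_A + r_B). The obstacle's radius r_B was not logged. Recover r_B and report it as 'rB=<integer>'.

m = 1296
d = (13, -10);  v_rel = (4, -10),  |v_rel|² = 116
v_rel×d = (4)·(-10) − (-10)·(13) = 90
since m = R²·116 − 90²:  R² = (8100 + 1296) / 116 = 81
R = √81 = 9  ⇒  r_B = 9 − 7 = 2

rB=2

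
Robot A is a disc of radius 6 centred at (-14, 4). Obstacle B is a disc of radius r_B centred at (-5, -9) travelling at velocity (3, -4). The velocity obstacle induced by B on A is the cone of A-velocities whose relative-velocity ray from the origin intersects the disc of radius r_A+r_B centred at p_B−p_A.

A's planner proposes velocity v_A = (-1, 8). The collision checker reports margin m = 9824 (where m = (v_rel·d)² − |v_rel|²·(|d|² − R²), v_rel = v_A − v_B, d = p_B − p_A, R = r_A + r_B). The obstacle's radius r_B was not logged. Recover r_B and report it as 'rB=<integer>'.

m = 9824
d = (9, -13);  v_rel = (-4, 12),  |v_rel|² = 160
v_rel×d = (-4)·(-13) − (12)·(9) = -56
since m = R²·160 − (-56)²:  R² = (3136 + 9824) / 160 = 81
R = √81 = 9  ⇒  r_B = 9 − 6 = 3

rB=3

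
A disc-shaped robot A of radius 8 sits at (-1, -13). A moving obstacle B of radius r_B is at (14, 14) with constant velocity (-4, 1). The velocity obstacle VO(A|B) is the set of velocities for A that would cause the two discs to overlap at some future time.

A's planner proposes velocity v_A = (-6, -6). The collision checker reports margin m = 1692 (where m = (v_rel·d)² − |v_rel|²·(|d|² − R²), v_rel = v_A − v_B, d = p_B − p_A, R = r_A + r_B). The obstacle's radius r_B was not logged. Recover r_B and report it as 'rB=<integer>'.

m = 1692
d = (15, 27);  v_rel = (-2, -7),  |v_rel|² = 53
v_rel×d = (-2)·(27) − (-7)·(15) = 51
since m = R²·53 − 51²:  R² = (2601 + 1692) / 53 = 81
R = √81 = 9  ⇒  r_B = 9 − 8 = 1

rB=1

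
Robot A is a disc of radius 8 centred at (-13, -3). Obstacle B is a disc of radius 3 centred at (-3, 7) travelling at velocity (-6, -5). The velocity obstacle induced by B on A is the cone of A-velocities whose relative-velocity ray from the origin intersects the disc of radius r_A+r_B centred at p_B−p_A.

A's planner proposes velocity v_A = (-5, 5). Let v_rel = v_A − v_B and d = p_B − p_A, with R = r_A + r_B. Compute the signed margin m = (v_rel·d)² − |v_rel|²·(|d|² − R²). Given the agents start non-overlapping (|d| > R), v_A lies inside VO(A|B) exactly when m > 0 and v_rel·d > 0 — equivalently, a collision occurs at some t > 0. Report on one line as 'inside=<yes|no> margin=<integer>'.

d = (10, 10),  |d|² = 200;  R = 8+3 = 11,  c = 200−11² = 79
v_rel = (1, 10),  |v_rel|² = 101;  v_rel·d = (1)·(10) + (10)·(10) = 110
101·t² − 220·t + 79 = 0  ⇒  m = 110² − 101·79 = 4121
m = 4121 > 0,  v_rel·d = 110 > 0  ⇒  inside

inside=yes margin=4121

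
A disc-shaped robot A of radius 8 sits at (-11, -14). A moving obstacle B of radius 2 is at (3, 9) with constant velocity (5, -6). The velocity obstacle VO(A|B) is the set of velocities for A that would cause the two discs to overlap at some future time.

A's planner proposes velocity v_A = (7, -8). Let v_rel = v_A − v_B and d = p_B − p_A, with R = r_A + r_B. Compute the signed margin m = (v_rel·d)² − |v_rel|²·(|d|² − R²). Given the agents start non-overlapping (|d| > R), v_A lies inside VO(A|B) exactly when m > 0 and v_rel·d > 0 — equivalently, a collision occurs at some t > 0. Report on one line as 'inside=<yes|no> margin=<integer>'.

d = (14, 23),  |d|² = 725;  R = 8+2 = 10,  c = 725−10² = 625
v_rel = (2, -2),  |v_rel|² = 8;  v_rel·d = (2)·(14) + (-2)·(23) = -18
8·t² + 36·t + 625 = 0  ⇒  m = (-18)² − 8·625 = -4676
m = -4676 < 0,  v_rel·d = -18 < 0  ⇒  outside

inside=no margin=-4676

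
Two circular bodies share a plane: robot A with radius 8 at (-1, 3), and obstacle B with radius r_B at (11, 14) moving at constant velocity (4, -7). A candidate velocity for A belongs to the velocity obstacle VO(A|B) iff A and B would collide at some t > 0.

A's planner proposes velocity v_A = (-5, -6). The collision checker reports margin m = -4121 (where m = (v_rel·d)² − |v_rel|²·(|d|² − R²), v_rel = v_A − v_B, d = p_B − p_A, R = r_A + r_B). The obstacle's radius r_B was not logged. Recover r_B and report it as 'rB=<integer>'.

m = -4121
d = (12, 11);  v_rel = (-9, 1),  |v_rel|² = 82
v_rel×d = (-9)·(11) − (1)·(12) = -111
since m = R²·82 − (-111)²:  R² = (12321 + -4121) / 82 = 100
R = √100 = 10  ⇒  r_B = 10 − 8 = 2

rB=2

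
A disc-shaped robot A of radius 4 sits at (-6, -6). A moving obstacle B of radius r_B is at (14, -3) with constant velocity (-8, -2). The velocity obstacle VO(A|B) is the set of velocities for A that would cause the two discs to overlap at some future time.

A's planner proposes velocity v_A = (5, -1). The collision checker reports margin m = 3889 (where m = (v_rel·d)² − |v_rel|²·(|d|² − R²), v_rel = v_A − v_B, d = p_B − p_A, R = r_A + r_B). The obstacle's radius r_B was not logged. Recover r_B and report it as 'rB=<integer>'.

m = 3889
d = (20, 3);  v_rel = (13, 1),  |v_rel|² = 170
v_rel×d = (13)·(3) − (1)·(20) = 19
since m = R²·170 − 19²:  R² = (361 + 3889) / 170 = 25
R = √25 = 5  ⇒  r_B = 5 − 4 = 1

rB=1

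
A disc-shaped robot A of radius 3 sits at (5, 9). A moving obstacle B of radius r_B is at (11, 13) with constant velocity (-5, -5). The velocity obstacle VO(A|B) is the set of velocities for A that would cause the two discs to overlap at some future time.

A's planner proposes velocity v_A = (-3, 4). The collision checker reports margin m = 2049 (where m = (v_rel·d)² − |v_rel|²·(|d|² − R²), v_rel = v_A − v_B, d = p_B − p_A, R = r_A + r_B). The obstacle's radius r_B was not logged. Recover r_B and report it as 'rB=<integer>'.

m = 2049
d = (6, 4);  v_rel = (2, 9),  |v_rel|² = 85
v_rel×d = (2)·(4) − (9)·(6) = -46
since m = R²·85 − (-46)²:  R² = (2116 + 2049) / 85 = 49
R = √49 = 7  ⇒  r_B = 7 − 3 = 4

rB=4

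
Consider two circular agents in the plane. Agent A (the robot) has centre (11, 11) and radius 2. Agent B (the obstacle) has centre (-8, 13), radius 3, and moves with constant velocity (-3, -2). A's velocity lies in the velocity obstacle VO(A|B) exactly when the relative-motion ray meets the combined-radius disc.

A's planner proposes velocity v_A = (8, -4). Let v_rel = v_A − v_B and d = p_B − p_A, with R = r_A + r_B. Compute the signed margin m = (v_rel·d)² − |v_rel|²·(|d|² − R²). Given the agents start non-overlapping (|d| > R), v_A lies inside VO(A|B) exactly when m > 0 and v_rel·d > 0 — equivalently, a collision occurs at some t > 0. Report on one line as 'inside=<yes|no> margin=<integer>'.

d = (-19, 2),  |d|² = 365;  R = 2+3 = 5,  c = 365−5² = 340
v_rel = (11, -2),  |v_rel|² = 125;  v_rel·d = (11)·(-19) + (-2)·(2) = -213
125·t² + 426·t + 340 = 0  ⇒  m = (-213)² − 125·340 = 2869
m = 2869 > 0,  v_rel·d = -213 < 0  ⇒  outside

inside=no margin=2869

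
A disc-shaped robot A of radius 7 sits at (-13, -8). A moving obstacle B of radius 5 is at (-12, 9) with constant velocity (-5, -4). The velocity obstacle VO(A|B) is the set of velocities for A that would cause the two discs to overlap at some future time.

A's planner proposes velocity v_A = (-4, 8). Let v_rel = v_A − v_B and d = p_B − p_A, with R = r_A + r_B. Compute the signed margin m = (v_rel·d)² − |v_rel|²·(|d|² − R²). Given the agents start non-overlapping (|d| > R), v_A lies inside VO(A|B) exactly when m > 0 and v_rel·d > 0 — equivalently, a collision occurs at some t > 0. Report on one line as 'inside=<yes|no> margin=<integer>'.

d = (1, 17),  |d|² = 290;  R = 7+5 = 12,  c = 290−12² = 146
v_rel = (1, 12),  |v_rel|² = 145;  v_rel·d = (1)·(1) + (12)·(17) = 205
145·t² − 410·t + 146 = 0  ⇒  m = 205² − 145·146 = 20855
m = 20855 > 0,  v_rel·d = 205 > 0  ⇒  inside

inside=yes margin=20855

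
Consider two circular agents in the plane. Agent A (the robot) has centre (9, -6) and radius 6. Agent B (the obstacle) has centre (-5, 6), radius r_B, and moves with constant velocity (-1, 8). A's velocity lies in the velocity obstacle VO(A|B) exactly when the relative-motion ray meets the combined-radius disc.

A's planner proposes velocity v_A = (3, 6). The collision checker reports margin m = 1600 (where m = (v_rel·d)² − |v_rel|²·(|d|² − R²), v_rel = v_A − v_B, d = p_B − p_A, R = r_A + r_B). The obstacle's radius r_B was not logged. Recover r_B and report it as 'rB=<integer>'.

m = 1600
d = (-14, 12);  v_rel = (4, -2),  |v_rel|² = 20
v_rel×d = (4)·(12) − (-2)·(-14) = 20
since m = R²·20 − 20²:  R² = (400 + 1600) / 20 = 100
R = √100 = 10  ⇒  r_B = 10 − 6 = 4

rB=4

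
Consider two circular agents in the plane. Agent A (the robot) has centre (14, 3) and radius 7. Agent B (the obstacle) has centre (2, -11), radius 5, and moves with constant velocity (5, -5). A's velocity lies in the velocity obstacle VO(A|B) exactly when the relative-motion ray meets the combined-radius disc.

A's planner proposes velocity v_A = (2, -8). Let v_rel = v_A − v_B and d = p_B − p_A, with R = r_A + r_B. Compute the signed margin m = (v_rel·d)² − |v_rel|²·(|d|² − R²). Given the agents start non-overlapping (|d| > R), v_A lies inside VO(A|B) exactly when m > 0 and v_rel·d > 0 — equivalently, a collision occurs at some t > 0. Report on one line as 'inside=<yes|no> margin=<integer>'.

d = (-12, -14),  |d|² = 340;  R = 7+5 = 12,  c = 340−12² = 196
v_rel = (-3, -3),  |v_rel|² = 18;  v_rel·d = (-3)·(-12) + (-3)·(-14) = 78
18·t² − 156·t + 196 = 0  ⇒  m = 78² − 18·196 = 2556
m = 2556 > 0,  v_rel·d = 78 > 0  ⇒  inside

inside=yes margin=2556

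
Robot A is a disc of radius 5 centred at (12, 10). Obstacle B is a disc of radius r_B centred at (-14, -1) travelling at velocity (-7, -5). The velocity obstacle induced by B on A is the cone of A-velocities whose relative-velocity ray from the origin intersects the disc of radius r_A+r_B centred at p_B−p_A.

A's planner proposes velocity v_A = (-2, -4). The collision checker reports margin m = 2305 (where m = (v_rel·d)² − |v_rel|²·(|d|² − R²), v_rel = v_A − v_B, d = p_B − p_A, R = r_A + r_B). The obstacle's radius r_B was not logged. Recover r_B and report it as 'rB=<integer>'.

m = 2305
d = (-26, -11);  v_rel = (5, 1),  |v_rel|² = 26
v_rel×d = (5)·(-11) − (1)·(-26) = -29
since m = R²·26 − (-29)²:  R² = (841 + 2305) / 26 = 121
R = √121 = 11  ⇒  r_B = 11 − 5 = 6

rB=6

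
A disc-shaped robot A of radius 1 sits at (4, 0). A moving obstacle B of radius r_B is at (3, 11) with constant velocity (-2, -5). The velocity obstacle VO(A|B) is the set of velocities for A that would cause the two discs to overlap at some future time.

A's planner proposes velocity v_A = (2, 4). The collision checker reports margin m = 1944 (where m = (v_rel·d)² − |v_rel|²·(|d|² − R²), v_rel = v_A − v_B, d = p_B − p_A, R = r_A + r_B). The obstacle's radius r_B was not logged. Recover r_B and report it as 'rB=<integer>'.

m = 1944
d = (-1, 11);  v_rel = (4, 9),  |v_rel|² = 97
v_rel×d = (4)·(11) − (9)·(-1) = 53
since m = R²·97 − 53²:  R² = (2809 + 1944) / 97 = 49
R = √49 = 7  ⇒  r_B = 7 − 1 = 6

rB=6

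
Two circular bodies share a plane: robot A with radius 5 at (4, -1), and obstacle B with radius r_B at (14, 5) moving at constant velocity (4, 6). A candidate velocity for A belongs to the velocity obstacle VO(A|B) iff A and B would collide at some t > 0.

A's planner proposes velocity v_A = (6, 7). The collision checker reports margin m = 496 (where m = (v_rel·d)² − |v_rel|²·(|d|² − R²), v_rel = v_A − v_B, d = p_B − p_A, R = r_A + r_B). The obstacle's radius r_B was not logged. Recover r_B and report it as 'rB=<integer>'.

m = 496
d = (10, 6);  v_rel = (2, 1),  |v_rel|² = 5
v_rel×d = (2)·(6) − (1)·(10) = 2
since m = R²·5 − 2²:  R² = (4 + 496) / 5 = 100
R = √100 = 10  ⇒  r_B = 10 − 5 = 5

rB=5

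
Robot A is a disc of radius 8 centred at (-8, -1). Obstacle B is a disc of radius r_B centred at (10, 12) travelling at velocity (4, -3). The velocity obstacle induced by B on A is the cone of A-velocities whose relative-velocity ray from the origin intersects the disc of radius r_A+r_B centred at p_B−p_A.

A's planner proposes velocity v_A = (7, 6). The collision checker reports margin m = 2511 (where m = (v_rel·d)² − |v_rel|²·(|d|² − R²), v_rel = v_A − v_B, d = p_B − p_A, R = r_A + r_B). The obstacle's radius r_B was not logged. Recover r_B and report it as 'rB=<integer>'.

m = 2511
d = (18, 13);  v_rel = (3, 9),  |v_rel|² = 90
v_rel×d = (3)·(13) − (9)·(18) = -123
since m = R²·90 − (-123)²:  R² = (15129 + 2511) / 90 = 196
R = √196 = 14  ⇒  r_B = 14 − 8 = 6

rB=6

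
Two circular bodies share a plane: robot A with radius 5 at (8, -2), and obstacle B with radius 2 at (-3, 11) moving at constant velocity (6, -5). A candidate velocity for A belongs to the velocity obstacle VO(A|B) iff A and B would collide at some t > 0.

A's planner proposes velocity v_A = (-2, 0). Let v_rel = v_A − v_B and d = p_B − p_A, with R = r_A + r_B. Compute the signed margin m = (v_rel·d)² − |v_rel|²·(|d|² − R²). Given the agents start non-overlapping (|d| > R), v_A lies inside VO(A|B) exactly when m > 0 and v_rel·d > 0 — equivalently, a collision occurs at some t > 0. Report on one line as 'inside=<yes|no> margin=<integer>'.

d = (-11, 13),  |d|² = 290;  R = 5+2 = 7,  c = 290−7² = 241
v_rel = (-8, 5),  |v_rel|² = 89;  v_rel·d = (-8)·(-11) + (5)·(13) = 153
89·t² − 306·t + 241 = 0  ⇒  m = 153² − 89·241 = 1960
m = 1960 > 0,  v_rel·d = 153 > 0  ⇒  inside

inside=yes margin=1960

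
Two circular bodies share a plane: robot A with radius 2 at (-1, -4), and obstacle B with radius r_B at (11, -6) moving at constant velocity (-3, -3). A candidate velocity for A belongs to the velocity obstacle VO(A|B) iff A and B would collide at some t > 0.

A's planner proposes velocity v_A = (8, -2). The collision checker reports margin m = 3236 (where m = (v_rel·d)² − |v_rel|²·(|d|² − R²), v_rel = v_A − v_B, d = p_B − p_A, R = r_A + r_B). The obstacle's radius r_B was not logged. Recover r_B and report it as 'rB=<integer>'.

m = 3236
d = (12, -2);  v_rel = (11, 1),  |v_rel|² = 122
v_rel×d = (11)·(-2) − (1)·(12) = -34
since m = R²·122 − (-34)²:  R² = (1156 + 3236) / 122 = 36
R = √36 = 6  ⇒  r_B = 6 − 2 = 4

rB=4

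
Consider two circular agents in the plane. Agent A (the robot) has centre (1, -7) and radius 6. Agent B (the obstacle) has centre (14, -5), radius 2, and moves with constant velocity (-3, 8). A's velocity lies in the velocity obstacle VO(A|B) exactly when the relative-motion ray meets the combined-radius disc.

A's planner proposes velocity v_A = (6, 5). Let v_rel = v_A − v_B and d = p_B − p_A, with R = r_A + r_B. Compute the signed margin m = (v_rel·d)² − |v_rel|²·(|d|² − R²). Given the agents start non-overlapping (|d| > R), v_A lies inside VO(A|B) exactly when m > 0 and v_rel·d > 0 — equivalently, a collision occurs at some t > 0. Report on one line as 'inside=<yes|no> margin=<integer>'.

d = (13, 2),  |d|² = 173;  R = 6+2 = 8,  c = 173−8² = 109
v_rel = (9, -3),  |v_rel|² = 90;  v_rel·d = (9)·(13) + (-3)·(2) = 111
90·t² − 222·t + 109 = 0  ⇒  m = 111² − 90·109 = 2511
m = 2511 > 0,  v_rel·d = 111 > 0  ⇒  inside

inside=yes margin=2511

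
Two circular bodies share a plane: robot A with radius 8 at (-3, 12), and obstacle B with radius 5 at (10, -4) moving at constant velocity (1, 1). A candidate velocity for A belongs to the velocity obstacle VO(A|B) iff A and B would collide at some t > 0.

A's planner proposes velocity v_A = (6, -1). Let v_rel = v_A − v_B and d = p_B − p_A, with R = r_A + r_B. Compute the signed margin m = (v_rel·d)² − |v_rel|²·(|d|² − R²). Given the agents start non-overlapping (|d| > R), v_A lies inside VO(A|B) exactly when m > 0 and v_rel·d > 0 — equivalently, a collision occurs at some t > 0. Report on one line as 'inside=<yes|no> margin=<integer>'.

d = (13, -16),  |d|² = 425;  R = 8+5 = 13,  c = 425−13² = 256
v_rel = (5, -2),  |v_rel|² = 29;  v_rel·d = (5)·(13) + (-2)·(-16) = 97
29·t² − 194·t + 256 = 0  ⇒  m = 97² − 29·256 = 1985
m = 1985 > 0,  v_rel·d = 97 > 0  ⇒  inside

inside=yes margin=1985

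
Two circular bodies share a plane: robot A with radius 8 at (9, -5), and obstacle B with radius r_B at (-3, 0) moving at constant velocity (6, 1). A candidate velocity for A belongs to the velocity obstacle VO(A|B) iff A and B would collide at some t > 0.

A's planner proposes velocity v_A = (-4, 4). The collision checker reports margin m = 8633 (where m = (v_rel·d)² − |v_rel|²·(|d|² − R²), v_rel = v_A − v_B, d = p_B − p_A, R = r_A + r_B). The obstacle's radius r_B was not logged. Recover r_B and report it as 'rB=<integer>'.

m = 8633
d = (-12, 5);  v_rel = (-10, 3),  |v_rel|² = 109
v_rel×d = (-10)·(5) − (3)·(-12) = -14
since m = R²·109 − (-14)²:  R² = (196 + 8633) / 109 = 81
R = √81 = 9  ⇒  r_B = 9 − 8 = 1

rB=1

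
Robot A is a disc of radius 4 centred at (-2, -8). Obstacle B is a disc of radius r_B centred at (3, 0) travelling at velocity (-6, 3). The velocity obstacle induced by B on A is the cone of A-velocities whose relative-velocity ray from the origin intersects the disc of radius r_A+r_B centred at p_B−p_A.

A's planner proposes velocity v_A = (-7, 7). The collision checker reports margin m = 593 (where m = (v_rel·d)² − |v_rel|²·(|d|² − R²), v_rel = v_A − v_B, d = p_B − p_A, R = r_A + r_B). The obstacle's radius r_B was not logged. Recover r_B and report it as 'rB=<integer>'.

m = 593
d = (5, 8);  v_rel = (-1, 4),  |v_rel|² = 17
v_rel×d = (-1)·(8) − (4)·(5) = -28
since m = R²·17 − (-28)²:  R² = (784 + 593) / 17 = 81
R = √81 = 9  ⇒  r_B = 9 − 4 = 5

rB=5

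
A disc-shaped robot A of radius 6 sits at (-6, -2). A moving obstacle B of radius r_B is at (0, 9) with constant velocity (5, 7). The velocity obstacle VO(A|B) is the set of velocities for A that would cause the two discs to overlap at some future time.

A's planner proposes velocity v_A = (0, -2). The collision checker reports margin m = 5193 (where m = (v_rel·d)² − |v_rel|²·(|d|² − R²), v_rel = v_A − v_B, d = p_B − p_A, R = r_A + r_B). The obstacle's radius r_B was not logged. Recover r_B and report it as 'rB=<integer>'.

m = 5193
d = (6, 11);  v_rel = (-5, -9),  |v_rel|² = 106
v_rel×d = (-5)·(11) − (-9)·(6) = -1
since m = R²·106 − (-1)²:  R² = (1 + 5193) / 106 = 49
R = √49 = 7  ⇒  r_B = 7 − 6 = 1

rB=1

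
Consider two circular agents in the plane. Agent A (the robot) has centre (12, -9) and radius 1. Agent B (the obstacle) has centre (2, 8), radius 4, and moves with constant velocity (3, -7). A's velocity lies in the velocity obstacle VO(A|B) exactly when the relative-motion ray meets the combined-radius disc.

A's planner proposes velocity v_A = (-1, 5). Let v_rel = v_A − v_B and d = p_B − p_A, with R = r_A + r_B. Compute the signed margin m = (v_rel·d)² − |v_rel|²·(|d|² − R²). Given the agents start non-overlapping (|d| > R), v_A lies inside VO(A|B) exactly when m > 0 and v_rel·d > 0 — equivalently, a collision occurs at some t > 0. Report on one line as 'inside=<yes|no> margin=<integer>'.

d = (-10, 17),  |d|² = 389;  R = 1+4 = 5,  c = 389−5² = 364
v_rel = (-4, 12),  |v_rel|² = 160;  v_rel·d = (-4)·(-10) + (12)·(17) = 244
160·t² − 488·t + 364 = 0  ⇒  m = 244² − 160·364 = 1296
m = 1296 > 0,  v_rel·d = 244 > 0  ⇒  inside

inside=yes margin=1296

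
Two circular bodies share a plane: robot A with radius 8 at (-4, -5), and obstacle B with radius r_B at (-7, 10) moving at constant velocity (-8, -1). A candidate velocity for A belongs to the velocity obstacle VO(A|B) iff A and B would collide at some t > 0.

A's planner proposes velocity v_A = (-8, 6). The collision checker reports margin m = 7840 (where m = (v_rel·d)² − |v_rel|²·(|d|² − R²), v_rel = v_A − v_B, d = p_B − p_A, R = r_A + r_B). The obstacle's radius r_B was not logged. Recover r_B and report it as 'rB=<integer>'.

m = 7840
d = (-3, 15);  v_rel = (0, 7),  |v_rel|² = 49
v_rel×d = (0)·(15) − (7)·(-3) = 21
since m = R²·49 − 21²:  R² = (441 + 7840) / 49 = 169
R = √169 = 13  ⇒  r_B = 13 − 8 = 5

rB=5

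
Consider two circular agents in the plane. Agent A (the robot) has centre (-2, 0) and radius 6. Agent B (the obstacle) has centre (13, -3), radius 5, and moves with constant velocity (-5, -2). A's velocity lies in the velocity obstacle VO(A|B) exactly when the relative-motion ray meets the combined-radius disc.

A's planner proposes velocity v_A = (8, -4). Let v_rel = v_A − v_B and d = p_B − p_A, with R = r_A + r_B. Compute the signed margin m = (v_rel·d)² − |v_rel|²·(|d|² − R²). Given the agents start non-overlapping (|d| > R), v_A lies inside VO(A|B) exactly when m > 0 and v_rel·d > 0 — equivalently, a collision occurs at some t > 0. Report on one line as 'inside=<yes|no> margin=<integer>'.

d = (15, -3),  |d|² = 234;  R = 6+5 = 11,  c = 234−11² = 113
v_rel = (13, -2),  |v_rel|² = 173;  v_rel·d = (13)·(15) + (-2)·(-3) = 201
173·t² − 402·t + 113 = 0  ⇒  m = 201² − 173·113 = 20852
m = 20852 > 0,  v_rel·d = 201 > 0  ⇒  inside

inside=yes margin=20852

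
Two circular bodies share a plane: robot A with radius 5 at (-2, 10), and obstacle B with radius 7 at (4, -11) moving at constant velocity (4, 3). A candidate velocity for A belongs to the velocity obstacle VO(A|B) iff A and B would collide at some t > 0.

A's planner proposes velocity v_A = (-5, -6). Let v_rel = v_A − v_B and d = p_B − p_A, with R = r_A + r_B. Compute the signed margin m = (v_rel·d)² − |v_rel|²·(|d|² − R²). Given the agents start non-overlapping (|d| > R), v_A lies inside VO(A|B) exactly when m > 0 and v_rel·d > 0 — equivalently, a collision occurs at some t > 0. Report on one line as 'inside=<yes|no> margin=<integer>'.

d = (6, -21),  |d|² = 477;  R = 5+7 = 12,  c = 477−12² = 333
v_rel = (-9, -9),  |v_rel|² = 162;  v_rel·d = (-9)·(6) + (-9)·(-21) = 135
162·t² − 270·t + 333 = 0  ⇒  m = 135² − 162·333 = -35721
m = -35721 < 0,  v_rel·d = 135 > 0  ⇒  outside

inside=no margin=-35721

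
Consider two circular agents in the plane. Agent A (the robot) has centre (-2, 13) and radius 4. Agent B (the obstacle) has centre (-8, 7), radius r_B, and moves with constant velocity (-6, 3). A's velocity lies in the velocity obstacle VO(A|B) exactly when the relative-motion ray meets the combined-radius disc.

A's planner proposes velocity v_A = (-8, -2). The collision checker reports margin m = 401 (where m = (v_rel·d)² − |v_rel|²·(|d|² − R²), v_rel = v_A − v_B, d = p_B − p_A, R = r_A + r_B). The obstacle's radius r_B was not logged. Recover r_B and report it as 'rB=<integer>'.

m = 401
d = (-6, -6);  v_rel = (-2, -5),  |v_rel|² = 29
v_rel×d = (-2)·(-6) − (-5)·(-6) = -18
since m = R²·29 − (-18)²:  R² = (324 + 401) / 29 = 25
R = √25 = 5  ⇒  r_B = 5 − 4 = 1

rB=1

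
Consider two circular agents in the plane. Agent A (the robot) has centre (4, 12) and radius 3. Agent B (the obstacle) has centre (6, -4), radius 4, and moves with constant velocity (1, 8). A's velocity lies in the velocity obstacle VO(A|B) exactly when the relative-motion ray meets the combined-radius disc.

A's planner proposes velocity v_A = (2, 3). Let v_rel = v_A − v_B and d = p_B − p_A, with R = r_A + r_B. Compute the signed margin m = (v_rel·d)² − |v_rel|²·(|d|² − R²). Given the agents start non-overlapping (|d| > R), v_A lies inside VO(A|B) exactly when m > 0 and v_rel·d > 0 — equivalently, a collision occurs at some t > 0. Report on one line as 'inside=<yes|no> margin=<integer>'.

d = (2, -16),  |d|² = 260;  R = 3+4 = 7,  c = 260−7² = 211
v_rel = (1, -5),  |v_rel|² = 26;  v_rel·d = (1)·(2) + (-5)·(-16) = 82
26·t² − 164·t + 211 = 0  ⇒  m = 82² − 26·211 = 1238
m = 1238 > 0,  v_rel·d = 82 > 0  ⇒  inside

inside=yes margin=1238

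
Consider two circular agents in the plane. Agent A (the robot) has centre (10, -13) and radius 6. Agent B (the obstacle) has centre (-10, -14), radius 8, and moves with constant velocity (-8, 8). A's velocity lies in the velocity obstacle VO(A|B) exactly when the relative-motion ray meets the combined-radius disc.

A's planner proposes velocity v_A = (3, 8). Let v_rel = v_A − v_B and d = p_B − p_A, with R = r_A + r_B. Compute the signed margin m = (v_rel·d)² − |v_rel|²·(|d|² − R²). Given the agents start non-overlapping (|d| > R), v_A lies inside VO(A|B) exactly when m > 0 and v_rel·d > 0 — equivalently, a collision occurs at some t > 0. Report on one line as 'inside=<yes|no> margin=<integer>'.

d = (-20, -1),  |d|² = 401;  R = 6+8 = 14,  c = 401−14² = 205
v_rel = (11, 0),  |v_rel|² = 121;  v_rel·d = (11)·(-20) + (0)·(-1) = -220
121·t² + 440·t + 205 = 0  ⇒  m = (-220)² − 121·205 = 23595
m = 23595 > 0,  v_rel·d = -220 < 0  ⇒  outside

inside=no margin=23595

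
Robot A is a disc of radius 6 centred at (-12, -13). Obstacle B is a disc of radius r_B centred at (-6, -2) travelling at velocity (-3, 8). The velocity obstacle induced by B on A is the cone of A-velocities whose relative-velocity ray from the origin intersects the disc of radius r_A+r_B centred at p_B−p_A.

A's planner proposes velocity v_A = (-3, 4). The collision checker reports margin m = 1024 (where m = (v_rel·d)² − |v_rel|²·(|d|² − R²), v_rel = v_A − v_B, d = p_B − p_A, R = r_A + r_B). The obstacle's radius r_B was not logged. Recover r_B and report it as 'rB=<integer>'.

m = 1024
d = (6, 11);  v_rel = (0, -4),  |v_rel|² = 16
v_rel×d = (0)·(11) − (-4)·(6) = 24
since m = R²·16 − 24²:  R² = (576 + 1024) / 16 = 100
R = √100 = 10  ⇒  r_B = 10 − 6 = 4

rB=4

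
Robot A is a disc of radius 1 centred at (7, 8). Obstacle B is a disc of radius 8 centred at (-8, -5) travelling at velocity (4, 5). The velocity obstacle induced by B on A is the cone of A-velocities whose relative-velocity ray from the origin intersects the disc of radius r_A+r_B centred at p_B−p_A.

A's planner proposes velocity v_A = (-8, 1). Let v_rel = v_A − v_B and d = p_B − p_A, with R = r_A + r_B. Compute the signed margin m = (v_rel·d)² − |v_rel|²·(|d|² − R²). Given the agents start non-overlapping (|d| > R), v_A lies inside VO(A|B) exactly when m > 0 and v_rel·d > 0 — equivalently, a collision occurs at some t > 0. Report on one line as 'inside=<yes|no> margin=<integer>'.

d = (-15, -13),  |d|² = 394;  R = 1+8 = 9,  c = 394−9² = 313
v_rel = (-12, -4),  |v_rel|² = 160;  v_rel·d = (-12)·(-15) + (-4)·(-13) = 232
160·t² − 464·t + 313 = 0  ⇒  m = 232² − 160·313 = 3744
m = 3744 > 0,  v_rel·d = 232 > 0  ⇒  inside

inside=yes margin=3744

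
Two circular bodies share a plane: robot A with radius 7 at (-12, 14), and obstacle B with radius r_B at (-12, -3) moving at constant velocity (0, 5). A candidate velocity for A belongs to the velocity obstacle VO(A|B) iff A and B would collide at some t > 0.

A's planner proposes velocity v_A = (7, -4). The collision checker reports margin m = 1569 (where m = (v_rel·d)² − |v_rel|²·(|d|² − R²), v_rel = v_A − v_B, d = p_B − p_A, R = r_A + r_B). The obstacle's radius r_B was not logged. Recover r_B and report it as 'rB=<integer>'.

m = 1569
d = (0, -17);  v_rel = (7, -9),  |v_rel|² = 130
v_rel×d = (7)·(-17) − (-9)·(0) = -119
since m = R²·130 − (-119)²:  R² = (14161 + 1569) / 130 = 121
R = √121 = 11  ⇒  r_B = 11 − 7 = 4

rB=4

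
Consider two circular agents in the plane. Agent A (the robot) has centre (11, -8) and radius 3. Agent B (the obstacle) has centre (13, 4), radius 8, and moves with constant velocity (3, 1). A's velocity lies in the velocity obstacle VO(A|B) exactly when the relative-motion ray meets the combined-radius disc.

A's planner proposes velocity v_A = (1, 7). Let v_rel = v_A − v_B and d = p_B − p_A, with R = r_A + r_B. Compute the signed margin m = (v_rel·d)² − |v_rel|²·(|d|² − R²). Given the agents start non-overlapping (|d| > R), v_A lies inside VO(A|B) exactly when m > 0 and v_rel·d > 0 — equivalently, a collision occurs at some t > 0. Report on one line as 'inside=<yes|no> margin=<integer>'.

d = (2, 12),  |d|² = 148;  R = 3+8 = 11,  c = 148−11² = 27
v_rel = (-2, 6),  |v_rel|² = 40;  v_rel·d = (-2)·(2) + (6)·(12) = 68
40·t² − 136·t + 27 = 0  ⇒  m = 68² − 40·27 = 3544
m = 3544 > 0,  v_rel·d = 68 > 0  ⇒  inside

inside=yes margin=3544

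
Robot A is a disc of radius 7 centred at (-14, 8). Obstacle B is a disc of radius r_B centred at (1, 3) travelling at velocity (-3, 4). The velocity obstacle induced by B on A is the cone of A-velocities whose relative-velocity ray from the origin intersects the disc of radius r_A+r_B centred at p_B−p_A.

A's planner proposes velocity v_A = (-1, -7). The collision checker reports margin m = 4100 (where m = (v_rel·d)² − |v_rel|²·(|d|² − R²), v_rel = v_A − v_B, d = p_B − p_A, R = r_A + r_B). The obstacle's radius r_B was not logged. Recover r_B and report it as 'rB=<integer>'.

m = 4100
d = (15, -5);  v_rel = (2, -11),  |v_rel|² = 125
v_rel×d = (2)·(-5) − (-11)·(15) = 155
since m = R²·125 − 155²:  R² = (24025 + 4100) / 125 = 225
R = √225 = 15  ⇒  r_B = 15 − 7 = 8

rB=8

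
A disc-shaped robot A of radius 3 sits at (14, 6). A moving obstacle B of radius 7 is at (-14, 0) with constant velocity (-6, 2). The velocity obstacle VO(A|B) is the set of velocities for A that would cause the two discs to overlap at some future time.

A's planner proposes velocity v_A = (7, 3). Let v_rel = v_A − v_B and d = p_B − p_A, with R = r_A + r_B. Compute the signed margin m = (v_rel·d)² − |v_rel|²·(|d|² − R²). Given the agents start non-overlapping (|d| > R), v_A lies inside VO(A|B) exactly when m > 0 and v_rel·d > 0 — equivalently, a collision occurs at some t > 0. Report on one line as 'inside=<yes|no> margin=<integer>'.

d = (-28, -6),  |d|² = 820;  R = 3+7 = 10,  c = 820−10² = 720
v_rel = (13, 1),  |v_rel|² = 170;  v_rel·d = (13)·(-28) + (1)·(-6) = -370
170·t² + 740·t + 720 = 0  ⇒  m = (-370)² − 170·720 = 14500
m = 14500 > 0,  v_rel·d = -370 < 0  ⇒  outside

inside=no margin=14500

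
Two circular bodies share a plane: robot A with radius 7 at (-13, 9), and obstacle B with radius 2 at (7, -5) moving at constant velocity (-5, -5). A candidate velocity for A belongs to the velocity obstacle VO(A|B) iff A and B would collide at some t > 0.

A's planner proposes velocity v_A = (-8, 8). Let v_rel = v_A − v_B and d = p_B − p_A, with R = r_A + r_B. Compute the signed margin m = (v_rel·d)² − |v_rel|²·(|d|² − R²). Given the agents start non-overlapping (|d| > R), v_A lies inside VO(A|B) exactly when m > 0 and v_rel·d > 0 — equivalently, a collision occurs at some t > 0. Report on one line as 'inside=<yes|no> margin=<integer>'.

d = (20, -14),  |d|² = 596;  R = 7+2 = 9,  c = 596−9² = 515
v_rel = (-3, 13),  |v_rel|² = 178;  v_rel·d = (-3)·(20) + (13)·(-14) = -242
178·t² + 484·t + 515 = 0  ⇒  m = (-242)² − 178·515 = -33106
m = -33106 < 0,  v_rel·d = -242 < 0  ⇒  outside

inside=no margin=-33106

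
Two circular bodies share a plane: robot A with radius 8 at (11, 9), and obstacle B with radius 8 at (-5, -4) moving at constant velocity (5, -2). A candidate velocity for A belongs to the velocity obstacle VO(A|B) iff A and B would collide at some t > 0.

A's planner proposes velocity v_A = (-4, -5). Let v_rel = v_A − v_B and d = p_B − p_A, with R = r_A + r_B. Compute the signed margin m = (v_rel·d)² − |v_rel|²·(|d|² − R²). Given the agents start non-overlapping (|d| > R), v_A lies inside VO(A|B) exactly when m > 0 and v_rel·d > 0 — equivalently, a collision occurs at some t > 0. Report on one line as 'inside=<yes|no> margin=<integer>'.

d = (-16, -13),  |d|² = 425;  R = 8+8 = 16,  c = 425−16² = 169
v_rel = (-9, -3),  |v_rel|² = 90;  v_rel·d = (-9)·(-16) + (-3)·(-13) = 183
90·t² − 366·t + 169 = 0  ⇒  m = 183² − 90·169 = 18279
m = 18279 > 0,  v_rel·d = 183 > 0  ⇒  inside

inside=yes margin=18279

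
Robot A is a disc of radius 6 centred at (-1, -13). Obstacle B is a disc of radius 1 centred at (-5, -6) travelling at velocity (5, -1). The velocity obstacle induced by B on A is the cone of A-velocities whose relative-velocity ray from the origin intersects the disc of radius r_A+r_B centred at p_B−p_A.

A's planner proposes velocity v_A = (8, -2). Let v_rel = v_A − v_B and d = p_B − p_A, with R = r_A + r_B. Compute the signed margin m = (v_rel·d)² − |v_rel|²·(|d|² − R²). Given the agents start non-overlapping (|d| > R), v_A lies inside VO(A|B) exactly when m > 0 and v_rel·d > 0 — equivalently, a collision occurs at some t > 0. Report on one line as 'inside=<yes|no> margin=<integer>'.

d = (-4, 7),  |d|² = 65;  R = 6+1 = 7,  c = 65−7² = 16
v_rel = (3, -1),  |v_rel|² = 10;  v_rel·d = (3)·(-4) + (-1)·(7) = -19
10·t² + 38·t + 16 = 0  ⇒  m = (-19)² − 10·16 = 201
m = 201 > 0,  v_rel·d = -19 < 0  ⇒  outside

inside=no margin=201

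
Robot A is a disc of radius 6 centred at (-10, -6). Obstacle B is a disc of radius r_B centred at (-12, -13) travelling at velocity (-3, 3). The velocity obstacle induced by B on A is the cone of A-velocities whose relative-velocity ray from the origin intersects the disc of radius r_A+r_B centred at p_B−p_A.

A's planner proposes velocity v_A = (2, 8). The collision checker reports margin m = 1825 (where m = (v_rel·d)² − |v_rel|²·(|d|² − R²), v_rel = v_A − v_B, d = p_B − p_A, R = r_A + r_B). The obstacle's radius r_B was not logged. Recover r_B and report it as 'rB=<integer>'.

m = 1825
d = (-2, -7);  v_rel = (5, 5),  |v_rel|² = 50
v_rel×d = (5)·(-7) − (5)·(-2) = -25
since m = R²·50 − (-25)²:  R² = (625 + 1825) / 50 = 49
R = √49 = 7  ⇒  r_B = 7 − 6 = 1

rB=1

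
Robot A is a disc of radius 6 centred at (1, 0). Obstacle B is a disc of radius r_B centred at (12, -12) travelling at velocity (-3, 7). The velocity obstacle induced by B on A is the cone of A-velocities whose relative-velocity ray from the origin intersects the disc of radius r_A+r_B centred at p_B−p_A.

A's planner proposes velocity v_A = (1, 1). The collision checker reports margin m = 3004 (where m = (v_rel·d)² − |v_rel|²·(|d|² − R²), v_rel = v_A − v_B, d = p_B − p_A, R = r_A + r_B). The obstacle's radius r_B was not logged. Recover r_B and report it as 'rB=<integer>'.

m = 3004
d = (11, -12);  v_rel = (4, -6),  |v_rel|² = 52
v_rel×d = (4)·(-12) − (-6)·(11) = 18
since m = R²·52 − 18²:  R² = (324 + 3004) / 52 = 64
R = √64 = 8  ⇒  r_B = 8 − 6 = 2

rB=2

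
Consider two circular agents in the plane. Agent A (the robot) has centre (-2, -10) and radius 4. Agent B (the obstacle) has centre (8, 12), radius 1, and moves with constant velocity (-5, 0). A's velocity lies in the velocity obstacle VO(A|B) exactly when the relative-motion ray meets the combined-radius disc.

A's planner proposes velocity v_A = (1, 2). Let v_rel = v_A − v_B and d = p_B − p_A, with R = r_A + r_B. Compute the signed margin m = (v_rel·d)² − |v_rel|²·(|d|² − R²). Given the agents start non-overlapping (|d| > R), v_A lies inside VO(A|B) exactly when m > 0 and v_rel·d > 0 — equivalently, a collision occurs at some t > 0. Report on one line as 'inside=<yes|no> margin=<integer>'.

d = (10, 22),  |d|² = 584;  R = 4+1 = 5,  c = 584−5² = 559
v_rel = (6, 2),  |v_rel|² = 40;  v_rel·d = (6)·(10) + (2)·(22) = 104
40·t² − 208·t + 559 = 0  ⇒  m = 104² − 40·559 = -11544
m = -11544 < 0,  v_rel·d = 104 > 0  ⇒  outside

inside=no margin=-11544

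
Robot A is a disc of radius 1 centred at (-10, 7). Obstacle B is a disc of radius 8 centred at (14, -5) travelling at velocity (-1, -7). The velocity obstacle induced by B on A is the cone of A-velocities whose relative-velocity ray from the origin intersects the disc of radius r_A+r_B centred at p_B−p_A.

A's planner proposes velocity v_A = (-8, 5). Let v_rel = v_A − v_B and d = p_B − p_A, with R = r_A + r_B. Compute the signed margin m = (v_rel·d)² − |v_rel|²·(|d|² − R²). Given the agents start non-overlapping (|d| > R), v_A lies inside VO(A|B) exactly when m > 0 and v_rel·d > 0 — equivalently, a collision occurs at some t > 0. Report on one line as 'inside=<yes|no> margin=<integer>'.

d = (24, -12),  |d|² = 720;  R = 1+8 = 9,  c = 720−9² = 639
v_rel = (-7, 12),  |v_rel|² = 193;  v_rel·d = (-7)·(24) + (12)·(-12) = -312
193·t² + 624·t + 639 = 0  ⇒  m = (-312)² − 193·639 = -25983
m = -25983 < 0,  v_rel·d = -312 < 0  ⇒  outside

inside=no margin=-25983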